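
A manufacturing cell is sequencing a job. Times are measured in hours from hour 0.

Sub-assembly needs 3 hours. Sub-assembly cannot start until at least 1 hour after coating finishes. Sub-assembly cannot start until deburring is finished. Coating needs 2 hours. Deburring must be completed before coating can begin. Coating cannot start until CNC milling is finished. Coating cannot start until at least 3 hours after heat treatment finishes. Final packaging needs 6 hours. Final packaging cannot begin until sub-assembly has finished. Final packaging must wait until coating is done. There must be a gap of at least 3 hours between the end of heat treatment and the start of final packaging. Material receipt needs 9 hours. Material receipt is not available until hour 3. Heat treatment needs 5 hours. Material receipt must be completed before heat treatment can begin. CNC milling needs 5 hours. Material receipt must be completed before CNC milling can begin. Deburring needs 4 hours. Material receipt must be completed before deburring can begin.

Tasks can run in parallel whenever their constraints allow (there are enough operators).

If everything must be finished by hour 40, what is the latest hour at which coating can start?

Final packaging must finish by hour 40; it takes 6 hours, so it must start by 40 − 6 = hour 34.
Sub-assembly must finish before final packaging (must start by hour 34). With a 3-hour duration, sub-assembly must start by 34 − 3 = hour 31.
For coating: sub-assembly (must start by hour 31, minus 1-hour gap → hour 30); final packaging (must start by hour 34). The most restrictive is hour 30; with a 2-hour duration, coating must start by hour 28.

28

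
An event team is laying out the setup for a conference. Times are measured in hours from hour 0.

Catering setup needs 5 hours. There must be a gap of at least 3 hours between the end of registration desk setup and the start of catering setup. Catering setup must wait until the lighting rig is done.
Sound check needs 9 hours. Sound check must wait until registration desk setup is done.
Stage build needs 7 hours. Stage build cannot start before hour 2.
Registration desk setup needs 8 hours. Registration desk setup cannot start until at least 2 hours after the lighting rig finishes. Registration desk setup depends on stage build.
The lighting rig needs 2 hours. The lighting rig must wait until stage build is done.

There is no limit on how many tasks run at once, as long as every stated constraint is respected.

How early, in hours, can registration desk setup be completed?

After its own release at hour 2, stage build can start at hour 2 and finishes at hour 9.
After stage build (finishes hour 9), the lighting rig can start at hour 9 and finishes at hour 11.
Registration desk setup has to wait for the lighting rig (finishes hour 11, plus 2-hour gap → hour 13); stage build (finishes hour 9). The latest of these is hour 13, so registration desk setup runs hour 13 to 13 + 8 = hour 21.

21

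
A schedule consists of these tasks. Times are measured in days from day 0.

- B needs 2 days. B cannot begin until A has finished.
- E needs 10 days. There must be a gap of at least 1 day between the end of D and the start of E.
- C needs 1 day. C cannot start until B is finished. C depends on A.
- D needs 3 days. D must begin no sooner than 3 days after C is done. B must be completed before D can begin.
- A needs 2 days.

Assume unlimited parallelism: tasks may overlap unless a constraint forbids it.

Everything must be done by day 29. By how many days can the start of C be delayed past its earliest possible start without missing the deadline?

7

A has no prerequisites, so it starts at day 0 and finishes at day 2.
B cannot begin until A (finishes day 2). It runs from day 2 to 2 + 2 = day 4.
C has to wait for B (finishes day 4); A (finishes day 2). The latest of these is day 4, so C runs day 4 to 4 + 1 = day 5.

Working backward from the deadline:
To finish by day 29, E (duration 10) must start no later than day 19.
D feeds into E (must start by day 19, minus 1-day gap → day 18); so D must finish by day 18 and therefore start by day 15.
Since D (must start by day 15, minus 3-day gap → day 12) depends on it, C must finish by day 12. Backing off its 1-day duration gives a latest start of day 11.
So C can start as early as day 4 and as late as day 11, giving 11 − 4 = 7 days of slack.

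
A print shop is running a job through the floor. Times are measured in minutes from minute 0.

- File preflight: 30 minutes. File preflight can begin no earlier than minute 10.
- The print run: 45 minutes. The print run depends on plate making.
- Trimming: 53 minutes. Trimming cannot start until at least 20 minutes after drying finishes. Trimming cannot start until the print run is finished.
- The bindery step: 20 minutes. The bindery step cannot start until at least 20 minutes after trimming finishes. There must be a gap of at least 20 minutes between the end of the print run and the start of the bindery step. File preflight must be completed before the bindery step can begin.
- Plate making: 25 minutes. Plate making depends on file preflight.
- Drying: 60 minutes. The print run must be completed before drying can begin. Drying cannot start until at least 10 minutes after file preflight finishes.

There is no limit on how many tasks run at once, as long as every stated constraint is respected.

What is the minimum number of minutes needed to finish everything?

File preflight waits on its own release at minute 10, so it starts at minute 10 and finishes at 10 + 30 = minute 40.
Plate making waits on file preflight (finishes minute 40), so it starts at minute 40 and finishes at 40 + 25 = minute 65.
After plate making (finishes minute 65), the print run can start at minute 65 and finishes at minute 110.
Drying cannot start until the print run (finishes minute 110); file preflight (finishes minute 40, plus 10-minute gap → minute 50). The controlling bound is minute 110, so drying finishes at 110 + 60 = minute 170.
Trimming cannot start until drying (finishes minute 170, plus 20-minute gap → minute 190); the print run (finishes minute 110). The controlling bound is minute 190, so trimming finishes at 190 + 53 = minute 243.
The bindery step has to wait for trimming (finishes minute 243, plus 20-minute gap → minute 263); the print run (finishes minute 110, plus 20-minute gap → minute 130); file preflight (finishes minute 40). The latest of these is minute 263, so the bindery step runs minute 263 to 263 + 20 = minute 283.
All tasks are finished once the last one completes. Finish times: File preflight at 40, Plate making at 65, The print run at 110, Drying at 170, Trimming at 243, The bindery step at 283. The latest is minute 283.

283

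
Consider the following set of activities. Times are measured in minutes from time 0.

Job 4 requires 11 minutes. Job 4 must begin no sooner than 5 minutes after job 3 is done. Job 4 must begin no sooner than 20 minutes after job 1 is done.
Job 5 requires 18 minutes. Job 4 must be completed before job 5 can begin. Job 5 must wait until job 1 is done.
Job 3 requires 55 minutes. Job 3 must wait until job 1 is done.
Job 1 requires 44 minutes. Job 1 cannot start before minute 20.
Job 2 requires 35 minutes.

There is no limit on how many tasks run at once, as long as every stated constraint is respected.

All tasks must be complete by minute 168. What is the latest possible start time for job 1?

35

Nothing follows job 5; the deadline of minute 168 is its only limit. It must start by 168 − 18 = minute 150.
Job 4 has to be done before job 5 (must start by minute 150). That means finishing by minute 150, i.e. starting by 150 − 11 = minute 139.
Since job 4 (must start by minute 139, minus 5-minute gap → minute 134) depends on it, job 3 must finish by minute 134. Backing off its 55-minute duration gives a latest start of minute 79.
Job 1 must finish in time for job 3 (must start by minute 79); job 4 (must start by minute 139, minus 20-minute gap → minute 119); job 5 (must start by minute 150). The tightest is minute 79, so job 1 must start by 79 − 44 = minute 35.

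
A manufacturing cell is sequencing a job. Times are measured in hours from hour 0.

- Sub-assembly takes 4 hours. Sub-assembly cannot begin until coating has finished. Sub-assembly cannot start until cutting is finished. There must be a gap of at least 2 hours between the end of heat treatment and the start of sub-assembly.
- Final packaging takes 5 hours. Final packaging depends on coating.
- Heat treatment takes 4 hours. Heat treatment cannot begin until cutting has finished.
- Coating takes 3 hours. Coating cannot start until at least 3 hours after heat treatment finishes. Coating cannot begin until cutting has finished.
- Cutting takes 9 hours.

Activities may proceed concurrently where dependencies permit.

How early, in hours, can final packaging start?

Nothing blocks cutting, so it runs from hour 0 to hour 9.
Heat treatment waits on cutting (finishes hour 9), so it starts at hour 9 and finishes at 9 + 4 = hour 13.
Coating needs all of heat treatment (finishes hour 13, plus 3-hour gap → hour 16); cutting (finishes hour 9). That puts its earliest start at hour 16; it finishes at 16 + 3 = hour 19.
Final packaging waits on coating (finishes hour 19), so the earliest it can start is hour 19.

19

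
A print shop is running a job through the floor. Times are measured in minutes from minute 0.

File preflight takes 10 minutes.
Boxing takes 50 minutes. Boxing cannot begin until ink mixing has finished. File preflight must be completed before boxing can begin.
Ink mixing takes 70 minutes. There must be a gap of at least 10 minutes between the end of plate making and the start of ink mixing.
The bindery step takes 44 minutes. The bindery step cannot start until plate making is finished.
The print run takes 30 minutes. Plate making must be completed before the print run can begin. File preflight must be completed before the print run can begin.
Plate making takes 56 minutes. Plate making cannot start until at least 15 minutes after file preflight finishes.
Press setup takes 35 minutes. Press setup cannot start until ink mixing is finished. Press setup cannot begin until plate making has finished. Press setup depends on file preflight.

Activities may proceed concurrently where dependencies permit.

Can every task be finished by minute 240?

File preflight can start immediately at minute 0; it finishes at minute 10.
Plate making cannot begin until file preflight (finishes minute 10, plus 15-minute gap → minute 25). It runs from minute 25 to 25 + 56 = minute 81.
The bindery step cannot begin until plate making (finishes minute 81). It runs from minute 81 to 81 + 44 = minute 125.
The print run needs all of plate making (finishes minute 81); file preflight (finishes minute 10). That puts its earliest start at minute 81; it finishes at 81 + 30 = minute 111.
After plate making (finishes minute 81, plus 10-minute gap → minute 91), ink mixing can start at minute 91 and finishes at minute 161.
For boxing: ink mixing (finishes minute 161); file preflight (finishes minute 10). Taking the maximum gives a start of minute 161, and it finishes at 161 + 50 = minute 211.
For press setup: ink mixing (finishes minute 161); plate making (finishes minute 81); file preflight (finishes minute 10). Taking the maximum gives a start of minute 161, and it finishes at 161 + 35 = minute 196.
Every task is finished by minute 211, which is no later than the deadline of 240, so the schedule is feasible.

Yes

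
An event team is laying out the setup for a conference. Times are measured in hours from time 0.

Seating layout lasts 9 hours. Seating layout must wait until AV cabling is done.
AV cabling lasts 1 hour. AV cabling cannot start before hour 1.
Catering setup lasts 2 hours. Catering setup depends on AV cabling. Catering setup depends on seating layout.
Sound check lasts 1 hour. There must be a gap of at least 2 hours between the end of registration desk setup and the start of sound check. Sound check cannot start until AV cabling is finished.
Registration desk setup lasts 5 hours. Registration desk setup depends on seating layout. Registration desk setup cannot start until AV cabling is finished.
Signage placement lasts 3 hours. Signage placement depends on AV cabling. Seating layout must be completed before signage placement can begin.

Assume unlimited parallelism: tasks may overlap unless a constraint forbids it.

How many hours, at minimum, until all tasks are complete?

19

AV cabling waits on its own release at hour 1, so it starts at hour 1 and finishes at 1 + 1 = hour 2.
Seating layout waits on AV cabling (finishes hour 2), so it starts at hour 2 and finishes at 2 + 9 = hour 11.
For catering setup: AV cabling (finishes hour 2); seating layout (finishes hour 11). Taking the maximum gives a start of hour 11, and it finishes at 11 + 2 = hour 13.
Signage placement has to wait for AV cabling (finishes hour 2); seating layout (finishes hour 11). The latest of these is hour 11, so signage placement runs hour 11 to 11 + 3 = hour 14.
Registration desk setup cannot start until seating layout (finishes hour 11); AV cabling (finishes hour 2). The controlling bound is hour 11, so registration desk setup finishes at 11 + 5 = hour 16.
Sound check needs all of registration desk setup (finishes hour 16, plus 2-hour gap → hour 18); AV cabling (finishes hour 2). That puts its earliest start at hour 18; it finishes at 18 + 1 = hour 19.
All tasks are finished once the last one completes. Finish times: AV cabling at 2, Seating layout at 11, Registration desk setup at 16, Signage placement at 14, Catering setup at 13, Sound check at 19. The latest is hour 19.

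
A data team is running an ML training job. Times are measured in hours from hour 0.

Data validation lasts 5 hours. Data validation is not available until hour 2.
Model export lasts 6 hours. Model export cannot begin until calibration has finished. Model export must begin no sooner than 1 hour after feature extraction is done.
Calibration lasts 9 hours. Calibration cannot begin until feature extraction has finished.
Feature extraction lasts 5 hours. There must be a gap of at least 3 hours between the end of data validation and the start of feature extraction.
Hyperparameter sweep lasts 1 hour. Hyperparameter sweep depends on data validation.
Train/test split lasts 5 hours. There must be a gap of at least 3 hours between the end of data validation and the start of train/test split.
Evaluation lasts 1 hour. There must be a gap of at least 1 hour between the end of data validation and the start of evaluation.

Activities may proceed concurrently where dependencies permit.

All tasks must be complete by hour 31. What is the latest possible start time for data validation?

Model export has no dependents, so it just needs to finish by hour 31. Starting by 31 − 6 = hour 25 achieves that.
Since model export (must start by hour 25) depends on it, calibration must finish by hour 25. Backing off its 9-hour duration gives a latest start of hour 16.
Feature extraction has several dependents: calibration (must start by hour 16); model export (must start by hour 25, minus 1-hour gap → hour 24). The earliest of those limits is hour 16, so feature extraction must start by 16 − 5 = hour 11.
To finish by hour 31, train/test split (duration 5) must start no later than hour 26.
To finish by hour 31, hyperparameter sweep (duration 1) must start no later than hour 30.
To finish by hour 31, evaluation (duration 1) must start no later than hour 30.
Data validation must finish in time for feature extraction (must start by hour 11, minus 3-hour gap → hour 8); train/test split (must start by hour 26, minus 3-hour gap → hour 23); hyperparameter sweep (must start by hour 30); evaluation (must start by hour 30, minus 1-hour gap → hour 29). The tightest is hour 8, so data validation must start by 8 − 5 = hour 3.

3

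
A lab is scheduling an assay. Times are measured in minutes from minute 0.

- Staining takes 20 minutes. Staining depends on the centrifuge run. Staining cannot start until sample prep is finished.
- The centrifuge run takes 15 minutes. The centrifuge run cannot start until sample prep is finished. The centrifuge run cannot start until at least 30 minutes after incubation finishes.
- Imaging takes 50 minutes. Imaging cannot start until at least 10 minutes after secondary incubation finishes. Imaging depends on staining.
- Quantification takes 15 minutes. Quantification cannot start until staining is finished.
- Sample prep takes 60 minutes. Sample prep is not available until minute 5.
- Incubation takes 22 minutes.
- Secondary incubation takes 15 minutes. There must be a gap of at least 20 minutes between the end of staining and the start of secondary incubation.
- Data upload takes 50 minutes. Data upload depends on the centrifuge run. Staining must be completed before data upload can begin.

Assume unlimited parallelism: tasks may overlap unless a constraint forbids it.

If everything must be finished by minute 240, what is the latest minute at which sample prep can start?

Nothing follows imaging; the deadline of minute 240 is its only limit. It must start by 240 − 50 = minute 190.
Secondary incubation feeds into imaging (must start by minute 190, minus 10-minute gap → minute 180); so secondary incubation must finish by minute 180 and therefore start by minute 165.
To finish by minute 240, quantification (duration 15) must start no later than minute 225.
Data upload has no dependents, so it just needs to finish by minute 240. Starting by 240 − 50 = minute 190 achieves that.
Staining must finish in time for secondary incubation (must start by minute 165, minus 20-minute gap → minute 145); imaging (must start by minute 190); quantification (must start by minute 225); data upload (must start by minute 190). The tightest is minute 145, so staining must start by 145 − 20 = minute 125.
For the centrifuge run: staining (must start by minute 125); data upload (must start by minute 190). The most restrictive is minute 125; with a 15-minute duration, the centrifuge run must start by minute 110.
Sample prep has several dependents: the centrifuge run (must start by minute 110); staining (must start by minute 125). The earliest of those limits is minute 110, so sample prep must start by 110 − 60 = minute 50.

50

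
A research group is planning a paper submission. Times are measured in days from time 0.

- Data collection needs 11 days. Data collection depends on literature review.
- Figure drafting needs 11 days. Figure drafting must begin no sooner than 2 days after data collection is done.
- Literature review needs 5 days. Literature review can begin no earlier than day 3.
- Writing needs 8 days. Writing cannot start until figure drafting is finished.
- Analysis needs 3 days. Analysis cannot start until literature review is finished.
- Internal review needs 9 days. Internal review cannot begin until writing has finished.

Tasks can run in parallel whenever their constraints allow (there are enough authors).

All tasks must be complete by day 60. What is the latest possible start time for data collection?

19

To finish by day 60, internal review (duration 9) must start no later than day 51.
Writing must finish before internal review (must start by day 51). With an 8-day duration, writing must start by 51 − 8 = day 43.
Figure drafting feeds into writing (must start by day 43); so figure drafting must finish by day 43 and therefore start by day 32.
Data collection has to be done before figure drafting (must start by day 32, minus 2-day gap → day 30). That means finishing by day 30, i.e. starting by 30 − 11 = day 19.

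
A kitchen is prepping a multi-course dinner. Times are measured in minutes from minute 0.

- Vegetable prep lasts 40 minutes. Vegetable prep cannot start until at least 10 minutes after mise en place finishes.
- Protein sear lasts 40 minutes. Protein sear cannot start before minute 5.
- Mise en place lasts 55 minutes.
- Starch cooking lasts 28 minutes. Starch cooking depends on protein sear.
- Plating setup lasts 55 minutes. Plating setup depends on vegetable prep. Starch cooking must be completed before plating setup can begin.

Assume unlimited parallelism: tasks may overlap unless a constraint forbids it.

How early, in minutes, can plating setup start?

Protein sear cannot begin until its own release at minute 5. It runs from minute 5 to 5 + 40 = minute 45.
Starch cooking waits on protein sear (finishes minute 45), so it starts at minute 45 and finishes at 45 + 28 = minute 73.
Nothing blocks mise en place, so it runs from minute 0 to minute 55.
Vegetable prep cannot begin until mise en place (finishes minute 55, plus 10-minute gap → minute 65). It runs from minute 65 to 65 + 40 = minute 105.
Plating setup waits on vegetable prep (finishes minute 105); starch cooking (finishes minute 73). The latest of these is minute 105, which is the earliest plating setup can start.

105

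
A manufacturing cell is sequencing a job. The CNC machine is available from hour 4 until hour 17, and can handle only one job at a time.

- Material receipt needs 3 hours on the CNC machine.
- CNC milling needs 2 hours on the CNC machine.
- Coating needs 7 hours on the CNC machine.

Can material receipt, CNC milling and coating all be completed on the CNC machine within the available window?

The CNC machine window is 17 − 4 = 13 hours.
Running back to back, the jobs need 3 + 2 + 7 = 12 hours on the CNC machine.
Since 12 ≤ 13, they fit within the window.

Yes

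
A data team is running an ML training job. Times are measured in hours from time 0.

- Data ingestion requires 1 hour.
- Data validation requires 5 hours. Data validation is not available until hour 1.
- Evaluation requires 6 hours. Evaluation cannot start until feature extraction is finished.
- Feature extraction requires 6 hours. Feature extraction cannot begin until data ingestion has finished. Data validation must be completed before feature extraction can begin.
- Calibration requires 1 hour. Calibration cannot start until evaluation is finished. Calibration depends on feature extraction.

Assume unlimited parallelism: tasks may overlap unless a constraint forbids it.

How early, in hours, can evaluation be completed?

After its own release at hour 1, data validation can start at hour 1 and finishes at hour 6.
Data ingestion can start immediately at hour 0; it finishes at hour 1.
Feature extraction needs all of data ingestion (finishes hour 1); data validation (finishes hour 6). That puts its earliest start at hour 6; it finishes at 6 + 6 = hour 12.
Evaluation cannot begin until feature extraction (finishes hour 12). It runs from hour 12 to 12 + 6 = hour 18.

18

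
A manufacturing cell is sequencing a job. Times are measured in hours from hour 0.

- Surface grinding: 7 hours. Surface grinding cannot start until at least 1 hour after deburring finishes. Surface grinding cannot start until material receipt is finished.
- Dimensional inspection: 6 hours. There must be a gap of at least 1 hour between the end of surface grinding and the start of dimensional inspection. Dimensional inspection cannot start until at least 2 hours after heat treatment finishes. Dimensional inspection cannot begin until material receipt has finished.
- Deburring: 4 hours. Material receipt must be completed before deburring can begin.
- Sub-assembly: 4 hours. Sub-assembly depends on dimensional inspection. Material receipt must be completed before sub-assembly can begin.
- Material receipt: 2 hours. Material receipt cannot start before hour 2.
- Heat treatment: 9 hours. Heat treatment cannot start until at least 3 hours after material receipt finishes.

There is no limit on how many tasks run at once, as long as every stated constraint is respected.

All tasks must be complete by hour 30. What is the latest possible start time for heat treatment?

Sub-assembly has no dependents, so it just needs to finish by hour 30. Starting by 30 − 4 = hour 26 achieves that.
Since sub-assembly (must start by hour 26) depends on it, dimensional inspection must finish by hour 26. Backing off its 6-hour duration gives a latest start of hour 20.
Heat treatment feeds into dimensional inspection (must start by hour 20, minus 2-hour gap → hour 18); so heat treatment must finish by hour 18 and therefore start by hour 9.

9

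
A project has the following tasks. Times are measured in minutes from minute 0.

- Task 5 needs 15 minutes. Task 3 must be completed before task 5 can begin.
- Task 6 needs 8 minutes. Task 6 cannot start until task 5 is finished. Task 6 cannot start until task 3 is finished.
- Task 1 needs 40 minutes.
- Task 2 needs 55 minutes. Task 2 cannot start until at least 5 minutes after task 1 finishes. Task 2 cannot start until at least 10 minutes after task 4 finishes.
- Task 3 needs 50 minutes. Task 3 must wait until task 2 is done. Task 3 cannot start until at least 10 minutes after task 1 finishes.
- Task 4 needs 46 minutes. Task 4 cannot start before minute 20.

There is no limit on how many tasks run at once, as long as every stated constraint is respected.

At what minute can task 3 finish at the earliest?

Task 4 waits on its own release at minute 20, so it starts at minute 20 and finishes at 20 + 46 = minute 66.
Task 1 can start immediately at minute 0; it finishes at minute 40.
For task 2: task 1 (finishes minute 40, plus 5-minute gap → minute 45); task 4 (finishes minute 66, plus 10-minute gap → minute 76). Taking the maximum gives a start of minute 76, and it finishes at 76 + 55 = minute 131.
Task 3 has to wait for task 2 (finishes minute 131); task 1 (finishes minute 40, plus 10-minute gap → minute 50). The latest of these is minute 131, so task 3 runs minute 131 to 131 + 50 = minute 181.

181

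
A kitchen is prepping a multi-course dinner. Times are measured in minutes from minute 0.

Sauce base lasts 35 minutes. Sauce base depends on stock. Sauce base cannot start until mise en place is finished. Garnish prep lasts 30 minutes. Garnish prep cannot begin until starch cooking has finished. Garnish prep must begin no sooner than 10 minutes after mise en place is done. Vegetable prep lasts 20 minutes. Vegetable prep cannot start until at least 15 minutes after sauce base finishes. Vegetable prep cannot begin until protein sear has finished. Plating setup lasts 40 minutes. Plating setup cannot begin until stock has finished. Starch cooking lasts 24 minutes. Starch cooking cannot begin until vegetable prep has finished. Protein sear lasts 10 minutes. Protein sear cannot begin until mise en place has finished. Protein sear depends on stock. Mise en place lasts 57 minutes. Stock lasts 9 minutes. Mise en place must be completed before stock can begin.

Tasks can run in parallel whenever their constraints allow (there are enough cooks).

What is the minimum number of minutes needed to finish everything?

Nothing blocks mise en place, so it runs from minute 0 to minute 57.
Stock cannot begin until mise en place (finishes minute 57). It runs from minute 57 to 57 + 9 = minute 66.
Plating setup waits on stock (finishes minute 66), so it starts at minute 66 and finishes at 66 + 40 = minute 106.
Protein sear has to wait for mise en place (finishes minute 57); stock (finishes minute 66). The latest of these is minute 66, so protein sear runs minute 66 to 66 + 10 = minute 76.
Sauce base needs all of stock (finishes minute 66); mise en place (finishes minute 57). That puts its earliest start at minute 66; it finishes at 66 + 35 = minute 101.
Vegetable prep has to wait for sauce base (finishes minute 101, plus 15-minute gap → minute 116); protein sear (finishes minute 76). The latest of these is minute 116, so vegetable prep runs minute 116 to 116 + 20 = minute 136.
After vegetable prep (finishes minute 136), starch cooking can start at minute 136 and finishes at minute 160.
Garnish prep cannot start until starch cooking (finishes minute 160); mise en place (finishes minute 57, plus 10-minute gap → minute 67). The controlling bound is minute 160, so garnish prep finishes at 160 + 30 = minute 190.
All tasks are finished once the last one completes. Finish times: Mise en place at 57, Stock at 66, Sauce base at 101, Protein sear at 76, Vegetable prep at 136, Starch cooking at 160, Plating setup at 106, Garnish prep at 190. The latest is minute 190.

190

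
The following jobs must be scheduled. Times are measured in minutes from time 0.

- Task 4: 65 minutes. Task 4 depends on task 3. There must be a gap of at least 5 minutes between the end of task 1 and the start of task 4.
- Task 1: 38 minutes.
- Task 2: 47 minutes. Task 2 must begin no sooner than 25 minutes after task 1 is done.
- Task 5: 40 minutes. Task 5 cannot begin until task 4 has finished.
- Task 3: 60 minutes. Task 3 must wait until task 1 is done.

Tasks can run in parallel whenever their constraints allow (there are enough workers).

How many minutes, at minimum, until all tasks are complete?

203

Task 1 has no prerequisites, so it starts at minute 0 and finishes at minute 38.
Task 3 cannot begin until task 1 (finishes minute 38). It runs from minute 38 to 38 + 60 = minute 98.
Task 4 has to wait for task 3 (finishes minute 98); task 1 (finishes minute 38, plus 5-minute gap → minute 43). The latest of these is minute 98, so task 4 runs minute 98 to 98 + 65 = minute 163.
After task 4 (finishes minute 163), task 5 can start at minute 163 and finishes at minute 203.
After task 1 (finishes minute 38, plus 25-minute gap → minute 63), task 2 can start at minute 63 and finishes at minute 110.
All tasks are finished once the last one completes. Finish times: Task 1 at 38, Task 2 at 110, Task 3 at 98, Task 4 at 163, Task 5 at 203. The latest is minute 203.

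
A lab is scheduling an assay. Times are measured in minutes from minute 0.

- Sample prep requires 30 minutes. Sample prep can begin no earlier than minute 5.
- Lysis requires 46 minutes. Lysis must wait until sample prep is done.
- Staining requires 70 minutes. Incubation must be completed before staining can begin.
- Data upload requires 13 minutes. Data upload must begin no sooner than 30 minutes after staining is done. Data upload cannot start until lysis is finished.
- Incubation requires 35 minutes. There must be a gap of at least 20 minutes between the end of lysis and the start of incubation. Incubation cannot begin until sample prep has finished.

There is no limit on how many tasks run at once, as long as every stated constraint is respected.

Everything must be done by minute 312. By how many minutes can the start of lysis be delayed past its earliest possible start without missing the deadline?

After its own release at minute 5, sample prep can start at minute 5 and finishes at minute 35.
Lysis cannot begin until sample prep (finishes minute 35). It runs from minute 35 to 35 + 46 = minute 81.

Working backward from the deadline:
Data upload must finish by minute 312; it takes 13 minutes, so it must start by 312 − 13 = minute 299.
Staining has to be done before data upload (must start by minute 299, minus 30-minute gap → minute 269). That means finishing by minute 269, i.e. starting by 269 − 70 = minute 199.
Incubation feeds into staining (must start by minute 199); so incubation must finish by minute 199 and therefore start by minute 164.
Lysis must finish in time for incubation (must start by minute 164, minus 20-minute gap → minute 144); data upload (must start by minute 299). The tightest is minute 144, so lysis must start by 144 − 46 = minute 98.
So lysis can start as early as minute 35 and as late as minute 98, giving 98 − 35 = 63 minutes of slack.

63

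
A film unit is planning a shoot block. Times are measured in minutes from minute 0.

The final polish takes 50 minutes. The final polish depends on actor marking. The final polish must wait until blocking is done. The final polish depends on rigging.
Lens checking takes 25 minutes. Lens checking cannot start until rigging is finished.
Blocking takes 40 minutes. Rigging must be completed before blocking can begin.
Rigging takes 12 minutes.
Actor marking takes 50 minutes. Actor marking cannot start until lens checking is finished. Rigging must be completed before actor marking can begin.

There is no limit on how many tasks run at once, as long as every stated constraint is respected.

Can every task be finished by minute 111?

No

Rigging has no prerequisites, so it starts at minute 0 and finishes at minute 12.
After rigging (finishes minute 12), blocking can start at minute 12 and finishes at minute 52.
Lens checking waits on rigging (finishes minute 12), so it starts at minute 12 and finishes at 12 + 25 = minute 37.
For actor marking: lens checking (finishes minute 37); rigging (finishes minute 12). Taking the maximum gives a start of minute 37, and it finishes at 37 + 50 = minute 87.
The final polish has to wait for actor marking (finishes minute 87); blocking (finishes minute 52); rigging (finishes minute 12). The latest of these is minute 87, so the final polish runs minute 87 to 87 + 50 = minute 137.
The earliest everything can be done is minute 137, which is after the deadline of 111, so it is not possible.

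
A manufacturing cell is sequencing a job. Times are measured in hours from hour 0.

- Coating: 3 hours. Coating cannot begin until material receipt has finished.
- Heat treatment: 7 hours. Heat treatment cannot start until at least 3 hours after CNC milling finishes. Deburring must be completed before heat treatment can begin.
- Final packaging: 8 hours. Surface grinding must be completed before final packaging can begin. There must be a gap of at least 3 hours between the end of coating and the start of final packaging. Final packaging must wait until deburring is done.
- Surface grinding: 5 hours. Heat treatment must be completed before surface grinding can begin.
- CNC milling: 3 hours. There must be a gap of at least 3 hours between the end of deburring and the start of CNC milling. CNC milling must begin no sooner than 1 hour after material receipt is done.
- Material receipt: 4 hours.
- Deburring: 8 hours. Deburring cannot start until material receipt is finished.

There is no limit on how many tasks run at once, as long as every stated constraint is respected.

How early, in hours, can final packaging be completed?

Nothing blocks material receipt, so it runs from hour 0 to hour 4.
After material receipt (finishes hour 4), coating can start at hour 4 and finishes at hour 7.
Deburring cannot begin until material receipt (finishes hour 4). It runs from hour 4 to 4 + 8 = hour 12.
For CNC milling: deburring (finishes hour 12, plus 3-hour gap → hour 15); material receipt (finishes hour 4, plus 1-hour gap → hour 5). Taking the maximum gives a start of hour 15, and it finishes at 15 + 3 = hour 18.
Heat treatment has to wait for CNC milling (finishes hour 18, plus 3-hour gap → hour 21); deburring (finishes hour 12). The latest of these is hour 21, so heat treatment runs hour 21 to 21 + 7 = hour 28.
Surface grinding waits on heat treatment (finishes hour 28), so it starts at hour 28 and finishes at 28 + 5 = hour 33.
Final packaging has to wait for surface grinding (finishes hour 33); coating (finishes hour 7, plus 3-hour gap → hour 10); deburring (finishes hour 12). The latest of these is hour 33, so final packaging runs hour 33 to 33 + 8 = hour 41.

41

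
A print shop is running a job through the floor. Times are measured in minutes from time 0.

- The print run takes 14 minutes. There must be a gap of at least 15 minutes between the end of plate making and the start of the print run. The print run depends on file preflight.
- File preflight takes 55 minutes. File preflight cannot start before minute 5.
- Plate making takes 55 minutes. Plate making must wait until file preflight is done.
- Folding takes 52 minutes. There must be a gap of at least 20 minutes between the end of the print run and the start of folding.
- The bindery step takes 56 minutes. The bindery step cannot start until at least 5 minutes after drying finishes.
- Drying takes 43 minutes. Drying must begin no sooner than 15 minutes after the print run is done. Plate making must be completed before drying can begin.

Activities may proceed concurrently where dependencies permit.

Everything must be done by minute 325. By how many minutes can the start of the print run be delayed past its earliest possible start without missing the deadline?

62

After its own release at minute 5, file preflight can start at minute 5 and finishes at minute 60.
Plate making cannot begin until file preflight (finishes minute 60). It runs from minute 60 to 60 + 55 = minute 115.
The print run needs all of plate making (finishes minute 115, plus 15-minute gap → minute 130); file preflight (finishes minute 60). That puts its earliest start at minute 130; it finishes at 130 + 14 = minute 144.

Working backward from the deadline:
Nothing follows the bindery step; the deadline of minute 325 is its only limit. It must start by 325 − 56 = minute 269.
Drying feeds into the bindery step (must start by minute 269, minus 5-minute gap → minute 264); so drying must finish by minute 264 and therefore start by minute 221.
To finish by minute 325, folding (duration 52) must start no later than minute 273.
The print run must finish in time for drying (must start by minute 221, minus 15-minute gap → minute 206); folding (must start by minute 273, minus 20-minute gap → minute 253). The tightest is minute 206, so the print run must start by 206 − 14 = minute 192.
So the print run can start as early as minute 130 and as late as minute 192, giving 192 − 130 = 62 minutes of slack.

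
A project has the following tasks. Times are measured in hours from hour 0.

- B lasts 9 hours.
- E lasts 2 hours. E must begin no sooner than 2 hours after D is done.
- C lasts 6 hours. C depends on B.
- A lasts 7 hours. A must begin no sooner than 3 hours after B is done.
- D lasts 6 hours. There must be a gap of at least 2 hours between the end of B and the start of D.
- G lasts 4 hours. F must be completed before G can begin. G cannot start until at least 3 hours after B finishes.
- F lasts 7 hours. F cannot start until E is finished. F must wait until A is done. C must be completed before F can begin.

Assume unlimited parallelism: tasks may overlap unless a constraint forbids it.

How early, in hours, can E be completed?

21

B has no prerequisites, so it starts at hour 0 and finishes at hour 9.
After B (finishes hour 9, plus 2-hour gap → hour 11), D can start at hour 11 and finishes at hour 17.
E cannot begin until D (finishes hour 17, plus 2-hour gap → hour 19). It runs from hour 19 to 19 + 2 = hour 21.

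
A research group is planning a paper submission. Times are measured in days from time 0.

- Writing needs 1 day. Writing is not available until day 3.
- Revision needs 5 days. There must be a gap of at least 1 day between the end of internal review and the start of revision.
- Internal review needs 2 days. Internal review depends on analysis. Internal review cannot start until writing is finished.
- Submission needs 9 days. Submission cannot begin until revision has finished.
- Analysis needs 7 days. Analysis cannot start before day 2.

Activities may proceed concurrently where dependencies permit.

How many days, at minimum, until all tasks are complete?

Writing waits on its own release at day 3, so it starts at day 3 and finishes at 3 + 1 = day 4.
Analysis waits on its own release at day 2, so it starts at day 2 and finishes at 2 + 7 = day 9.
For internal review: analysis (finishes day 9); writing (finishes day 4). Taking the maximum gives a start of day 9, and it finishes at 9 + 2 = day 11.
Revision waits on internal review (finishes day 11, plus 1-day gap → day 12), so it starts at day 12 and finishes at 12 + 5 = day 17.
Submission cannot begin until revision (finishes day 17). It runs from day 17 to 17 + 9 = day 26.
All tasks are finished once the last one completes. Finish times: Analysis at 9, Writing at 4, Internal review at 11, Revision at 17, Submission at 26. The latest is day 26.

26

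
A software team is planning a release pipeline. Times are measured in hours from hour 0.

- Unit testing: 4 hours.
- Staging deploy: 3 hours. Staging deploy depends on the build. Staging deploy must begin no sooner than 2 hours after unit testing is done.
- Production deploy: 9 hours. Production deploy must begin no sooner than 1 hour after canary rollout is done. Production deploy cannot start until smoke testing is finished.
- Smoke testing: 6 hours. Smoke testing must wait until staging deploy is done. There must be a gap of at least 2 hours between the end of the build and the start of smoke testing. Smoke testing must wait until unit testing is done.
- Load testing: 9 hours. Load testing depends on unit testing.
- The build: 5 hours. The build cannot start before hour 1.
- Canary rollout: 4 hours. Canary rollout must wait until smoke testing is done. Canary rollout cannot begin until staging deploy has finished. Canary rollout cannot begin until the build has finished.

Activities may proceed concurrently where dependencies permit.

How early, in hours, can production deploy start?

20

Unit testing can start immediately at hour 0; it finishes at hour 4.
The build waits on its own release at hour 1, so it starts at hour 1 and finishes at 1 + 5 = hour 6.
Staging deploy cannot start until the build (finishes hour 6); unit testing (finishes hour 4, plus 2-hour gap → hour 6). The controlling bound is hour 6, so staging deploy finishes at 6 + 3 = hour 9.
For smoke testing: staging deploy (finishes hour 9); the build (finishes hour 6, plus 2-hour gap → hour 8); unit testing (finishes hour 4). Taking the maximum gives a start of hour 9, and it finishes at 9 + 6 = hour 15.
Canary rollout has to wait for smoke testing (finishes hour 15); staging deploy (finishes hour 9); the build (finishes hour 6). The latest of these is hour 15, so canary rollout runs hour 15 to 15 + 4 = hour 19.
Production deploy waits on canary rollout (finishes hour 19, plus 1-hour gap → hour 20); smoke testing (finishes hour 15). The latest of these is hour 20, which is the earliest production deploy can start.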